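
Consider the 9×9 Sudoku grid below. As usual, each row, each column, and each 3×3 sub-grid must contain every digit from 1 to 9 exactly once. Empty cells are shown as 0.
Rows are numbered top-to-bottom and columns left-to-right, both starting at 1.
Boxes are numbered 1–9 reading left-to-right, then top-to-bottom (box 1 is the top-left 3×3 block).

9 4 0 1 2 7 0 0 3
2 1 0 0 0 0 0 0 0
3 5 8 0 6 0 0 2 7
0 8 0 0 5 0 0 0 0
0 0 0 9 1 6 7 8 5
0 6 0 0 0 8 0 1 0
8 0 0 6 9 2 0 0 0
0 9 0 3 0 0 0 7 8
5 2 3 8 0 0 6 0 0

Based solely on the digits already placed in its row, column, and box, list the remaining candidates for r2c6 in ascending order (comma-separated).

3,4,5,9

Row 2 already contains {1, 2}.
Column 6 already contains {2, 6, 7, 8}.
Its 3×3 block (box 2) already contains {1, 2, 6, 7}.
Removing those from 1–9 leaves {3, 4, 5, 9} as the candidates for r2c6.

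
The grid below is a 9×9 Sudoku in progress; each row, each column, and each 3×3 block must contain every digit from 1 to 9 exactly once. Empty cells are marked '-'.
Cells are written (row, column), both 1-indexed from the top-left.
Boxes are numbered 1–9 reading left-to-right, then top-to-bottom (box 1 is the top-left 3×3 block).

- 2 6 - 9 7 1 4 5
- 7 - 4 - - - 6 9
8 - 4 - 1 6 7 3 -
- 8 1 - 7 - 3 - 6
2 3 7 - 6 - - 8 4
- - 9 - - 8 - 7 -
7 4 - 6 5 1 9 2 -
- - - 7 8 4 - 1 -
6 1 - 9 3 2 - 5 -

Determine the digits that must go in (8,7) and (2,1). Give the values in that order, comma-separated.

6,1

For (8,7):
  Row 8 already contains {1, 4, 7, 8}.
  Column 7 already contains {1, 3, 7, 9}.
  Its 3×3 block (box 9) already contains {1, 2, 5, 9}.
  The only value from 1–9 not eliminated is 6, so (8,7) = 6.
For (2,1):
  Consider where 1 can go in column 1.
  (1,1) is out (row 1 already has a 1).
  (4,1) is out (row 4 already has a 1).
  (6,1) is out (box 4 already has a 1).
  (8,1) is out (row 8 already has a 1).
  So the only cell in column 1 that can hold 1 is (2,1).
  So (2,1) = 1.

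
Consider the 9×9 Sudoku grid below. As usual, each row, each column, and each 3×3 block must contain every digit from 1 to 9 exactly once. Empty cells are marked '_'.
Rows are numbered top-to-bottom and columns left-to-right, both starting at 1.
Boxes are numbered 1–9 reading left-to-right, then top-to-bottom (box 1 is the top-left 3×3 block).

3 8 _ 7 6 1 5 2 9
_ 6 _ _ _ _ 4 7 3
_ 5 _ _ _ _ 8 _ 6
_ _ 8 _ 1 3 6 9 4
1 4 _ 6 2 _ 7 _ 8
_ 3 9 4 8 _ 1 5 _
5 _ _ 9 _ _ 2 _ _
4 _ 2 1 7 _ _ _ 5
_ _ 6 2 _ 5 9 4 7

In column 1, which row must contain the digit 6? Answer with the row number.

6

Consider where 6 can go in column 1.
R2C1 is out (row 2 already has a 6).
R3C1 is out (row 3 already has a 6).
R4C1 is out (row 4 already has a 6).
R9C1 is out (row 9 already has a 6).
So the only cell in column 1 that can hold 6 is R6C1.
That is row 6.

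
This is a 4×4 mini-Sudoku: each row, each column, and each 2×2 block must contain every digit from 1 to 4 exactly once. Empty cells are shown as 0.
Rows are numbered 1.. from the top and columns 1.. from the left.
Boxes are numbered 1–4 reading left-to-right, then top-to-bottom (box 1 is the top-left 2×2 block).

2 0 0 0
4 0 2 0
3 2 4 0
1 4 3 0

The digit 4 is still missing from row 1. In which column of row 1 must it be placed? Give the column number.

4

Consider where 4 can go in row 1.
row 1, column 2 is out (column 2 already has a 4).
row 1, column 3 is out (column 3 already has a 4).
So the only cell in row 1 that can hold 4 is row 1, column 4.
That is column 4.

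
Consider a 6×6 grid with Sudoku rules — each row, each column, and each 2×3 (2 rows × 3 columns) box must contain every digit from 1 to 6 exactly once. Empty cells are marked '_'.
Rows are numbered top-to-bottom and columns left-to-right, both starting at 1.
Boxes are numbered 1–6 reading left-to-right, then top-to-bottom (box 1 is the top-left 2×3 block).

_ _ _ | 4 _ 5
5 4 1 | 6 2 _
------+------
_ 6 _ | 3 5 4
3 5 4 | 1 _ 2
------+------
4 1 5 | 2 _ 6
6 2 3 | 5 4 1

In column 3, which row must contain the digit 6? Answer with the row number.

Consider where 6 can go in column 3.
r3c3 is out (row 3 already has a 6).
So the only cell in column 3 that can hold 6 is r1c3.
That is row 1.

1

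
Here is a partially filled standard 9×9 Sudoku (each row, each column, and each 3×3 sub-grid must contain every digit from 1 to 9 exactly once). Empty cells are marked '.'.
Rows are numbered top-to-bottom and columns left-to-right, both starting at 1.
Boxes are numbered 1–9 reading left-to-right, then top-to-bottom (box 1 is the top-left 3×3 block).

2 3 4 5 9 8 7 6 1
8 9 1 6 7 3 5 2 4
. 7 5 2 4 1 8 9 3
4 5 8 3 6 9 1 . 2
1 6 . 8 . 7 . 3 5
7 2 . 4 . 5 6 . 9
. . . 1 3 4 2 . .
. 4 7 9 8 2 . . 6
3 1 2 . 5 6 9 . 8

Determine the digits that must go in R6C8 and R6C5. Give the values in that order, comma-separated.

8,1

For R6C8:
  Row 6 already contains {2, 4, 5, 6, 7, 9}.
  Column 8 already contains {2, 3, 6, 9}.
  Its 3×3 block (box 6) already contains {1, 2, 3, 5, 6, 9}.
  The only value from 1–9 not eliminated is 8, so R6C8 = 8.
For R6C5:
  Row 6 already contains {2, 4, 5, 6, 7, 9}.
  Column 5 already contains {3, 4, 5, 6, 7, 8, 9}.
  Its 3×3 block (box 5) already contains {3, 4, 5, 6, 7, 8, 9}.
  The only value from 1–9 not eliminated is 1, so R6C5 = 1.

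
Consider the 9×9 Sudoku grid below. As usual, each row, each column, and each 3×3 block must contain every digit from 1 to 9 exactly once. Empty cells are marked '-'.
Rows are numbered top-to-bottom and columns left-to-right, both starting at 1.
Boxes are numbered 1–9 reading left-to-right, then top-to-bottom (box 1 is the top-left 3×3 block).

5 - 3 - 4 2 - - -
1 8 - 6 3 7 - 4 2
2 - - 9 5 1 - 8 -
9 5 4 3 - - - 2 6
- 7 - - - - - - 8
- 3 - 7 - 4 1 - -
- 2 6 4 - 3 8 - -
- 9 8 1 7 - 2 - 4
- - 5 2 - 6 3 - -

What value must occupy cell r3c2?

4

Cell r3c2 itself could take any of {4, 6} by direct elimination.
Consider where 4 can go in row 3.
r3c3 is out (column 3 already has a 4).
r3c7 is out (box 3 already has a 4).
r3c9 is out (column 9 already has a 4).
So the only cell in row 3 that can hold 4 is r3c2.
Therefore r3c2 = 4.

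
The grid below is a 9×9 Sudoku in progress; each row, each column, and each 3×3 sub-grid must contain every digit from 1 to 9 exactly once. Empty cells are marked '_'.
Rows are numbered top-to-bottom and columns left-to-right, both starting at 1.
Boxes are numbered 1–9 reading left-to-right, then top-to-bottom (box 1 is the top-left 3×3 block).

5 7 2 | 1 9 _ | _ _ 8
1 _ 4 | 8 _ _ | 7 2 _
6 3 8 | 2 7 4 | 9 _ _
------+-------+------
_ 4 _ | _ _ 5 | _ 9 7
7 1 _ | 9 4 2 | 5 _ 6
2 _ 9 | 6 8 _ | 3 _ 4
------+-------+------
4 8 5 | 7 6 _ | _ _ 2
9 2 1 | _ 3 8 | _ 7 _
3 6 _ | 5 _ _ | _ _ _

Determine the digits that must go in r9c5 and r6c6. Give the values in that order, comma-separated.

2,7

For r9c5:
  Consider where 2 can go in row 9.
  r9c3 is out (column 3 already has a 2).
  r9c6 is out (column 6 already has a 2).
  r9c7 is out (box 9 already has a 2).
  r9c8 is out (column 8 already has a 2).
  r9c9 is out (column 9 already has a 2).
  So the only cell in row 9 that can hold 2 is r9c5.
  So r9c5 = 2.
For r6c6:
  Consider where 7 can go in box 5.
  r4c4 is out (row 4 already has a 7).
  r4c5 is out (row 4 already has a 7).
  So the only cell in box 5 that can hold 7 is r6c6.
  So r6c6 = 7.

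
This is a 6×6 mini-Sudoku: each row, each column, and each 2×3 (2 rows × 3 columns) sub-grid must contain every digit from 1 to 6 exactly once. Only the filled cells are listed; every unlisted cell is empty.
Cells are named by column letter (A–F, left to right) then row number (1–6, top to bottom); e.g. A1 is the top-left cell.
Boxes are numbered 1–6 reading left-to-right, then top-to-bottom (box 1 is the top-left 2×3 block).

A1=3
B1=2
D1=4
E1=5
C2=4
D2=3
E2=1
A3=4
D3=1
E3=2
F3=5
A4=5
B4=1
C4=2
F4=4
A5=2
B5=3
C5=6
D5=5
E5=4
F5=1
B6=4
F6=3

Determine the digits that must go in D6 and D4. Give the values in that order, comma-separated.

2,6

For D6:
  Consider where 2 can go in column D.
  D4 is out (row 4 already has a 2).
  So the only cell in column D that can hold 2 is D6.
  So D6 = 2.
For D4:
  Row 4 already contains {1, 2, 4, 5}.
  Column D already contains {1, 3, 4, 5}.
  Its 2×3 block (box 4) already contains {1, 2, 4, 5}.
  The only value from 1–6 not eliminated is 6, so D4 = 6.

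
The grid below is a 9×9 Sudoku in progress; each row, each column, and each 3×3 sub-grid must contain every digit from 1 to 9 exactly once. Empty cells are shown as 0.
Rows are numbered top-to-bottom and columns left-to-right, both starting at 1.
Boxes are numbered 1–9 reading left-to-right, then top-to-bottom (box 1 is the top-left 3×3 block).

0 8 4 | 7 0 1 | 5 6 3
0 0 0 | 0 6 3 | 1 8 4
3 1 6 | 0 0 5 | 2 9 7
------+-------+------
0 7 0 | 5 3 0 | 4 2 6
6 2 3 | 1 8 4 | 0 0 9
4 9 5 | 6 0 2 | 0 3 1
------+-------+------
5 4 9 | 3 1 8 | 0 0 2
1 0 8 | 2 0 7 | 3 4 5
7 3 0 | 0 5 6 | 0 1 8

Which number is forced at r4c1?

8

Row 4 already contains {2, 3, 4, 5, 6, 7}.
Column 1 already contains {1, 3, 4, 5, 6, 7}.
Its 3×3 block (box 4) already contains {2, 3, 4, 5, 6, 7, 9}.
The only value from 1–9 not eliminated is 8, so r4c1 = 8.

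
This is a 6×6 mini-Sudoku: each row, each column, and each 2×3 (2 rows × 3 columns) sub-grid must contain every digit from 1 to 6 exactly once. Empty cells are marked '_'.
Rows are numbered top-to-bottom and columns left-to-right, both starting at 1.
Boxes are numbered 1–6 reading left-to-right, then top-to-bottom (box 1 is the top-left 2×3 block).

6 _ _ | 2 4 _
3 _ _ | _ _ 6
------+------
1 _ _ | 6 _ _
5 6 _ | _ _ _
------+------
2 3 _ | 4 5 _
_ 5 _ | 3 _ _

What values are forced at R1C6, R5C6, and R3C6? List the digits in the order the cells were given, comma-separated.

3,1,5

For R1C6:
  Consider where 3 can go in row 1.
  R1C2 is out (column 2 already has a 3).
  R1C3 is out (box 1 already has a 3).
  So the only cell in row 1 that can hold 3 is R1C6.
  So R1C6 = 3.
For R5C6:
  Row 5 already contains {2, 3, 4, 5}.
  Column 6 already contains {6}.
  Its 2×3 block (box 6) already contains {3, 4, 5}.
  The only value from 1–6 not eliminated is 1, so R5C6 = 1.
For R3C6:
  Consider where 5 can go in row 3.
  R3C2 is out (column 2 already has a 5).
  R3C3 is out (box 3 already has a 5).
  R3C5 is out (column 5 already has a 5).
  So the only cell in row 3 that can hold 5 is R3C6.
  So R3C6 = 5.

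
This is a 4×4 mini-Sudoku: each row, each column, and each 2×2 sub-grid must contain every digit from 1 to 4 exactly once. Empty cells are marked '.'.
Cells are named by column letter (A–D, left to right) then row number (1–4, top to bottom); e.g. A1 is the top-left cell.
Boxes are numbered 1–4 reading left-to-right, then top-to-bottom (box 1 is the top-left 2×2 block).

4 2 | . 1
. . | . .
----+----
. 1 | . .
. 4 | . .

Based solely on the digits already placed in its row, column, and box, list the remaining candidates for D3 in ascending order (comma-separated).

Row 3 already contains {1}.
Column D already contains {1}.
Its 2×2 block (box 4) already contains {}.
Removing those from 1–4 leaves {2, 3, 4} as the candidates for D3.

2,3,4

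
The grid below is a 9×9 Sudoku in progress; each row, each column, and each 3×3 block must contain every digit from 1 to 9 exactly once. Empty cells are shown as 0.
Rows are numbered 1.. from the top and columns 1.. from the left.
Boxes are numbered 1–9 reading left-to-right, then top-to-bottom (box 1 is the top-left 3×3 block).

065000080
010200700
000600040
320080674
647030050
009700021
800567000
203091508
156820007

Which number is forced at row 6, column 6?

Cell row 6, column 6 itself could take any of {4, 5, 6} by direct elimination.
Consider where 6 can go in row 6.
row 6, column 1 is out (column 1 already has a 6).
row 6, column 2 is out (column 2 already has a 6).
row 6, column 5 is out (column 5 already has a 6).
row 6, column 7 is out (column 7 already has a 6).
So the only cell in row 6 that can hold 6 is row 6, column 6.
Therefore row 6, column 6 = 6.

6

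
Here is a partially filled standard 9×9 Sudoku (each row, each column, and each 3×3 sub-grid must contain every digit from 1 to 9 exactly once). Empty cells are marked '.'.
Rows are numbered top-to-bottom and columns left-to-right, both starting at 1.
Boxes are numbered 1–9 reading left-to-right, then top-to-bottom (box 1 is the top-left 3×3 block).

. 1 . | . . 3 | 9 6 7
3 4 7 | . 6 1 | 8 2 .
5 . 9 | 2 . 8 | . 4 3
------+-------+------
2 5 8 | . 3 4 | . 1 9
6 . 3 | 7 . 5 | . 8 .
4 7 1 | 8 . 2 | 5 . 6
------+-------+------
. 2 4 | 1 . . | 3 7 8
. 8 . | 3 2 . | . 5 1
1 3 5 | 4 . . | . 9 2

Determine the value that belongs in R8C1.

Cell R8C1 itself could take any of {7, 9} by direct elimination.
Consider where 7 can go in column 1.
R1C1 is out (row 1 already has a 7).
R7C1 is out (row 7 already has a 7).
So the only cell in column 1 that can hold 7 is R8C1.
Therefore R8C1 = 7.

7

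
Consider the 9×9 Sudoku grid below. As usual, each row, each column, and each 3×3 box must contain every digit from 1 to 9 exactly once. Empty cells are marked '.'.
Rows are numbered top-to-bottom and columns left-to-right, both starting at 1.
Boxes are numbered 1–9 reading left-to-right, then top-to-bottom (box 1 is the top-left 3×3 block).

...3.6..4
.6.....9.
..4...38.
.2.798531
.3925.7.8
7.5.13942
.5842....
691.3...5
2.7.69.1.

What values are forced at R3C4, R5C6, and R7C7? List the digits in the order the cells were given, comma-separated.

For R3C4:
  Consider where 9 can go in box 2.
  R1C5 is out (column 5 already has a 9). R2C4 is out (row 2 already has a 9). R2C5 is out (row 2 already has a 9). R2C6 is out (row 2 already has a 9). The remaining empty cells in box 2 are similarly blocked.
  So the only cell in box 2 that can hold 9 is R3C4.
  So R3C4 = 9.
For R5C6:
  Row 5 already contains {2, 3, 5, 7, 8, 9}.
  Column 6 already contains {3, 6, 8, 9}.
  Its 3×3 block (box 5) already contains {1, 2, 3, 5, 7, 8, 9}.
  The only value from 1–9 not eliminated is 4, so R5C6 = 4.
For R7C7:
  Row 7 already contains {2, 4, 5, 8}.
  Column 7 already contains {3, 5, 7, 9}.
  Its 3×3 block (box 9) already contains {1, 5}.
  The only value from 1–9 not eliminated is 6, so R7C7 = 6.

9,4,6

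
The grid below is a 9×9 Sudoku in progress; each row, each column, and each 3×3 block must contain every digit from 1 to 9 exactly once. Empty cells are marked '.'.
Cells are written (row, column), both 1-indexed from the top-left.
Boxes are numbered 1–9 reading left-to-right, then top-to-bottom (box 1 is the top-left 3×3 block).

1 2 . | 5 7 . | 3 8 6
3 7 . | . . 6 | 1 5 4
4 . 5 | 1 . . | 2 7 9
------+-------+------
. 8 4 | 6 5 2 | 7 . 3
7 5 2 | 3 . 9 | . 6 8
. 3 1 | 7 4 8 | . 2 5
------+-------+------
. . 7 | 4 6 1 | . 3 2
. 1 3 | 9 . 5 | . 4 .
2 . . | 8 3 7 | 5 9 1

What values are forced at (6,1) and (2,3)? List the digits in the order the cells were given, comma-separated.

6,8

For (6,1):
  Consider where 6 can go in row 6.
  (6,7) is out (box 6 already has a 6).
  So the only cell in row 6 that can hold 6 is (6,1).
  So (6,1) = 6.
For (2,3):
  Consider where 8 can go in column 3.
  (1,3) is out (row 1 already has a 8).
  (9,3) is out (row 9 already has a 8).
  So the only cell in column 3 that can hold 8 is (2,3).
  So (2,3) = 8.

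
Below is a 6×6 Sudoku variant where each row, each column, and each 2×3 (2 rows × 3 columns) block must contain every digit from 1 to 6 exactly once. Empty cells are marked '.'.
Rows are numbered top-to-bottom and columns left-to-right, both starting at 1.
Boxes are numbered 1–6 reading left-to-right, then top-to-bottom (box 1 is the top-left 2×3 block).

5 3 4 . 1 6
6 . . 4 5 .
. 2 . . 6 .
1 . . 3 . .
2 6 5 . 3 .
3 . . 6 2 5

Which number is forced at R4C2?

5

Cell R4C2 itself could take any of {4, 5} by direct elimination.
Consider where 5 can go in column 2.
R2C2 is out (row 2 already has a 5).
R6C2 is out (row 6 already has a 5).
So the only cell in column 2 that can hold 5 is R4C2.
Therefore R4C2 = 5.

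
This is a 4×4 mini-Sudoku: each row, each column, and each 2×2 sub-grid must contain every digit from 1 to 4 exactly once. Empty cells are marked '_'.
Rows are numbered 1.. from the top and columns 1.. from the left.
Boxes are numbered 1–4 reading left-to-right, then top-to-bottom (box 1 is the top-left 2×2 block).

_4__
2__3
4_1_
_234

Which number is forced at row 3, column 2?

3

Row 3 already contains {1, 4}.
Column 2 already contains {2, 4}.
Its 2×2 block (box 3) already contains {2, 4}.
The only value from 1–4 not eliminated is 3, so row 3, column 2 = 3.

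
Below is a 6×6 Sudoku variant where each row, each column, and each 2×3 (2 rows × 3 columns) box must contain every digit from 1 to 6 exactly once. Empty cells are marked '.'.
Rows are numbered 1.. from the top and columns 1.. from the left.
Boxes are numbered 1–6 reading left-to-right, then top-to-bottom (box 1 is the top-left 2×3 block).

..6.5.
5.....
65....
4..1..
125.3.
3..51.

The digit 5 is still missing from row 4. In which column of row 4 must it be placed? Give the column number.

Consider where 5 can go in row 4.
row 4, column 2 is out (column 2 already has a 5).
row 4, column 3 is out (column 3 already has a 5).
row 4, column 5 is out (column 5 already has a 5).
So the only cell in row 4 that can hold 5 is row 4, column 6.
That is column 6.

6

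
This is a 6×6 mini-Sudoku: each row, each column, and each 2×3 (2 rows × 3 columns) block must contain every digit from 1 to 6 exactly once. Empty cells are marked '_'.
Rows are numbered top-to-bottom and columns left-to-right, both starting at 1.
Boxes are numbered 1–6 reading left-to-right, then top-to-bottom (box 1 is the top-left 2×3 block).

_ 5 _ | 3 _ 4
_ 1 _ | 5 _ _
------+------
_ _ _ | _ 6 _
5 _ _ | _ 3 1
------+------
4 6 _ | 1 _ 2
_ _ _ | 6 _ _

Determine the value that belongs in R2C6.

6

Row 2 already contains {1, 5}.
Column 6 already contains {1, 2, 4}.
Its 2×3 block (box 2) already contains {3, 4, 5}.
The only value from 1–6 not eliminated is 6, so R2C6 = 6.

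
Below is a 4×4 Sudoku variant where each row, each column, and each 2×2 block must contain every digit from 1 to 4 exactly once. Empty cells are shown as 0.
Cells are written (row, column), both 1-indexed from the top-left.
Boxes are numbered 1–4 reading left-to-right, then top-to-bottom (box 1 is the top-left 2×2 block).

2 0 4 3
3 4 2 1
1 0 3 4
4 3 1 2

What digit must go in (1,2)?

1

Row 1 already contains {2, 3, 4}.
Column 2 already contains {3, 4}.
Its 2×2 block (box 1) already contains {2, 3, 4}.
The only value from 1–4 not eliminated is 1, so (1,2) = 1.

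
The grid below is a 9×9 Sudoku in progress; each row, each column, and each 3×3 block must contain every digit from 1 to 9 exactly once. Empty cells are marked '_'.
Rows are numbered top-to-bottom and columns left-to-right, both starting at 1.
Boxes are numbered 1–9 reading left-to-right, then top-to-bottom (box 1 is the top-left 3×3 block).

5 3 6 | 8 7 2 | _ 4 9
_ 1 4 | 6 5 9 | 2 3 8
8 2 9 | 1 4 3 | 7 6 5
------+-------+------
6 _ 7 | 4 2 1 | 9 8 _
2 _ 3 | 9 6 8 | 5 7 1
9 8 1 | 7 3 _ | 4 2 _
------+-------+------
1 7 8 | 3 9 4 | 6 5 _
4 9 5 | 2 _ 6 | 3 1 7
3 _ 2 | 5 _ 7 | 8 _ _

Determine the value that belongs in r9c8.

Row 9 already contains {2, 3, 5, 7, 8}.
Column 8 already contains {1, 2, 3, 4, 5, 6, 7, 8}.
Its 3×3 block (box 9) already contains {1, 3, 5, 6, 7, 8}.
The only value from 1–9 not eliminated is 9, so r9c8 = 9.

9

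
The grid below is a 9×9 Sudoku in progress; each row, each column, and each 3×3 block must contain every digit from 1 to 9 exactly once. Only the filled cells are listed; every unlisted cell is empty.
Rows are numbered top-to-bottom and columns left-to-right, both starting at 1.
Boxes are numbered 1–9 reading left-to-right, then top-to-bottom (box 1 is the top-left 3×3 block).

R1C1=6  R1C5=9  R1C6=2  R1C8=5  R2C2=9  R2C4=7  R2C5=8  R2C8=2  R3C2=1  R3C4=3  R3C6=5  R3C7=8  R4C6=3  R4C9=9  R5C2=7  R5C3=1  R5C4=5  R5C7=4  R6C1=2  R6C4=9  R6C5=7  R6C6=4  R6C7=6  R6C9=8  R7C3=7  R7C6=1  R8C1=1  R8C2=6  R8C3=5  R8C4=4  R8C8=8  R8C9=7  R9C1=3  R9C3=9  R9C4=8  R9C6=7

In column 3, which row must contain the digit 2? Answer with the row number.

3

Consider where 2 can go in column 3.
R1C3 is out (row 1 already has a 2).
R2C3 is out (row 2 already has a 2).
R4C3 is out (box 4 already has a 2).
R6C3 is out (row 6 already has a 2).
So the only cell in column 3 that can hold 2 is R3C3.
That is row 3.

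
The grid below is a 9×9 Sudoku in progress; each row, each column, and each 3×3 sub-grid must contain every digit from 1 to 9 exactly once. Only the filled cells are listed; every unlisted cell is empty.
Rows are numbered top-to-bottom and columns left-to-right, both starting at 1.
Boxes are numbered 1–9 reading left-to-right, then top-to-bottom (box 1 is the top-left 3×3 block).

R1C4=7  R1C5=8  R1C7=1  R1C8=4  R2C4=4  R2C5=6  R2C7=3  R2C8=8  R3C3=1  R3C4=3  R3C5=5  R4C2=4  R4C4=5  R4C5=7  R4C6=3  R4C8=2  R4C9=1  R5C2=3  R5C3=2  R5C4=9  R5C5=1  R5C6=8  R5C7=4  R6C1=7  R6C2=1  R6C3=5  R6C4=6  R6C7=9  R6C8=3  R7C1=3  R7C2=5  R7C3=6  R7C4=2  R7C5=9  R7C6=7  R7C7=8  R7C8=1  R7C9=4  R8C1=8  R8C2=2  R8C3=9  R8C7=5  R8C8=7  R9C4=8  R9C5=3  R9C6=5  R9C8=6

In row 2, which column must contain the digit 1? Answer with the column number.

6

Consider where 1 can go in row 2.
R2C1 is out (box 1 already has a 1).
R2C2 is out (column 2 already has a 1).
R2C3 is out (column 3 already has a 1).
R2C9 is out (column 9 already has a 1).
So the only cell in row 2 that can hold 1 is R2C6.
That is column 6.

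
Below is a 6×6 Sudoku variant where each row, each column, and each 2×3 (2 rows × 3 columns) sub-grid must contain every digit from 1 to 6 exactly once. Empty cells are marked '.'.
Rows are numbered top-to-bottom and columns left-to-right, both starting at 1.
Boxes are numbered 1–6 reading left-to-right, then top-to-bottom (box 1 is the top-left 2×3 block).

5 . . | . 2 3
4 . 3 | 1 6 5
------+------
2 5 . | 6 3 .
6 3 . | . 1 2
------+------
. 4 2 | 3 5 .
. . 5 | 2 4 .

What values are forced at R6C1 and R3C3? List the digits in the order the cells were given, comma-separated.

3,1

For R6C1:
  Consider where 3 can go in box 5.
  R5C1 is out (row 5 already has a 3).
  R6C2 is out (column 2 already has a 3).
  So the only cell in box 5 that can hold 3 is R6C1.
  So R6C1 = 3.
For R3C3:
  Consider where 1 can go in row 3.
  R3C6 is out (box 4 already has a 1).
  So the only cell in row 3 that can hold 1 is R3C3.
  So R3C3 = 1.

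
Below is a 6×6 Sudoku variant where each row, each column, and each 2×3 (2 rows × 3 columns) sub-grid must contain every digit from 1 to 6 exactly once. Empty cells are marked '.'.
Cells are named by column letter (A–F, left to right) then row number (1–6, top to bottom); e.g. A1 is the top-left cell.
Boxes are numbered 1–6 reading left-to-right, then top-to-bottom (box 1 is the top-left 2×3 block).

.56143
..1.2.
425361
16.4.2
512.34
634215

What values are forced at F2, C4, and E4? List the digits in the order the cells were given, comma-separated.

For F2:
  Row 2 already contains {1, 2}.
  Column F already contains {1, 2, 3, 4, 5}.
  Its 2×3 block (box 2) already contains {1, 2, 3, 4}.
  The only value from 1–6 not eliminated is 6, so F2 = 6.
For C4:
  Row 4 already contains {1, 2, 4, 6}.
  Column C already contains {1, 2, 4, 5, 6}.
  Its 2×3 block (box 3) already contains {1, 2, 4, 5, 6}.
  The only value from 1–6 not eliminated is 3, so C4 = 3.
For E4:
  Row 4 already contains {1, 2, 4, 6}.
  Column E already contains {1, 2, 3, 4, 6}.
  Its 2×3 block (box 4) already contains {1, 2, 3, 4, 6}.
  The only value from 1–6 not eliminated is 5, so E4 = 5.

6,3,5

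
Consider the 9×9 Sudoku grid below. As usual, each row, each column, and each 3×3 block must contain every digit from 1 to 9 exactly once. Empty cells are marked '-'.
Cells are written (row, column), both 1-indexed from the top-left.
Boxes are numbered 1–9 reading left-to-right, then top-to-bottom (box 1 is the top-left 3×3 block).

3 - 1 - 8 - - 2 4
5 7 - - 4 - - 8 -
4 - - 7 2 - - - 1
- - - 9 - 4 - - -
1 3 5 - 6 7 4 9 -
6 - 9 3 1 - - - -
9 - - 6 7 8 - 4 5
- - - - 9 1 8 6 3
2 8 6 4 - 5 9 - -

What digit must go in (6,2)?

Cell (6,2) itself could take any of {2, 4} by direct elimination.
Consider where 4 can go in box 4.
(4,1) is out (row 4 already has a 4).
(4,2) is out (row 4 already has a 4).
(4,3) is out (row 4 already has a 4).
So the only cell in box 4 that can hold 4 is (6,2).
Therefore (6,2) = 4.

4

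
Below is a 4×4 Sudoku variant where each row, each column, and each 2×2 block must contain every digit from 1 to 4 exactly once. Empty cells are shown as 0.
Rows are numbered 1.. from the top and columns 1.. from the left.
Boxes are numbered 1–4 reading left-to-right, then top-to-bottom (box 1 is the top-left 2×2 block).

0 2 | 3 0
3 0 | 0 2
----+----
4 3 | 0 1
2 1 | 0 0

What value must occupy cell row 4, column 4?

Cell row 4, column 4 itself could take any of {3, 4} by direct elimination.
Consider where 3 can go in row 4.
row 4, column 3 is out (column 3 already has a 3).
So the only cell in row 4 that can hold 3 is row 4, column 4.
Therefore row 4, column 4 = 3.

3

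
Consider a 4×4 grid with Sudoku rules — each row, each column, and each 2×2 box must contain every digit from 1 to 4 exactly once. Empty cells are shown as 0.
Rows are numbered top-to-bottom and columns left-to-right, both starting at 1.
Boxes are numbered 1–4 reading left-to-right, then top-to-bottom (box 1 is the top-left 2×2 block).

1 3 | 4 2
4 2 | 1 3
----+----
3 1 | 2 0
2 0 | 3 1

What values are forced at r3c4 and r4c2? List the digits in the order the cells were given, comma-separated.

For r3c4:
  Row 3 already contains {1, 2, 3}.
  Column 4 already contains {1, 2, 3}.
  Its 2×2 block (box 4) already contains {1, 2, 3}.
  The only value from 1–4 not eliminated is 4, so r3c4 = 4.
For r4c2:
  Row 4 already contains {1, 2, 3}.
  Column 2 already contains {1, 2, 3}.
  Its 2×2 block (box 3) already contains {1, 2, 3}.
  The only value from 1–4 not eliminated is 4, so r4c2 = 4.

4,4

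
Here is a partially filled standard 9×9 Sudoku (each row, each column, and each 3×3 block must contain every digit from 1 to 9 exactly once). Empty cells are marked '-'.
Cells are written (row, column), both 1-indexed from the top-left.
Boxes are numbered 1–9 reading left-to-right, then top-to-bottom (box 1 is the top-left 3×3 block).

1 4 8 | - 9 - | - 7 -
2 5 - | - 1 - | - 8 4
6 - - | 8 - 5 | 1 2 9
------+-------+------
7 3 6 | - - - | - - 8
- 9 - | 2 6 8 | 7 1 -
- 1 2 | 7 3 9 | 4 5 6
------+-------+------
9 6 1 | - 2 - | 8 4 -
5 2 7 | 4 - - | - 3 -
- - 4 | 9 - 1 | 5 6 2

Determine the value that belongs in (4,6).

Row 4 already contains {3, 6, 7, 8}.
Column 6 already contains {1, 5, 8, 9}.
Its 3×3 block (box 5) already contains {2, 3, 6, 7, 8, 9}.
The only value from 1–9 not eliminated is 4, so (4,6) = 4.

4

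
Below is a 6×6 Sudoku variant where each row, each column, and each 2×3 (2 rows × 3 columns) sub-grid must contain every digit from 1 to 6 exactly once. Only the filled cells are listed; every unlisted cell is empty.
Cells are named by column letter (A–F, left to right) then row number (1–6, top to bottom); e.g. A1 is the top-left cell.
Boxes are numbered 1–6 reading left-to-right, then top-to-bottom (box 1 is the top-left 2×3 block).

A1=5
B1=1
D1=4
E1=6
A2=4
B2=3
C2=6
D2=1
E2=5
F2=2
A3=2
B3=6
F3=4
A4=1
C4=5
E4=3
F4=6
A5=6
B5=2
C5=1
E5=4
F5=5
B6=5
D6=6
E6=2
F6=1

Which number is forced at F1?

Row 1 already contains {1, 4, 5, 6}.
Column F already contains {1, 2, 4, 5, 6}.
Its 2×3 block (box 2) already contains {1, 2, 4, 5, 6}.
The only value from 1–6 not eliminated is 3, so F1 = 3.

3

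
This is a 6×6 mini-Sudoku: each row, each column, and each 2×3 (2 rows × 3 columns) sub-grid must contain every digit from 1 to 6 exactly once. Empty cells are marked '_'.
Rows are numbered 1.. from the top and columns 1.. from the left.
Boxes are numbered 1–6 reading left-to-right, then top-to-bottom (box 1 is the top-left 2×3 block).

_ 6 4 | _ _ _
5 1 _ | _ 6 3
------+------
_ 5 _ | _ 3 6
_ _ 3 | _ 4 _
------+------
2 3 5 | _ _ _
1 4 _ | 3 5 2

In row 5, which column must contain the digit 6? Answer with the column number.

4

Consider where 6 can go in row 5.
row 5, column 5 is out (column 5 already has a 6).
row 5, column 6 is out (column 6 already has a 6).
So the only cell in row 5 that can hold 6 is row 5, column 4.
That is column 4.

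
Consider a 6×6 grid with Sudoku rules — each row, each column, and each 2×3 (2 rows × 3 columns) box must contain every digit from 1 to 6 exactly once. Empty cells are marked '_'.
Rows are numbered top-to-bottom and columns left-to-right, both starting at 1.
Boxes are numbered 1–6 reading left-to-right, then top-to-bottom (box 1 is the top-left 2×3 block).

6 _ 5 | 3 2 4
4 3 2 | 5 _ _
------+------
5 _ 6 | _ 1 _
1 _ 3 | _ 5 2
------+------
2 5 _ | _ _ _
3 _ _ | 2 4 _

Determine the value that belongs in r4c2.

Row 4 already contains {1, 2, 3, 5}.
Column 2 already contains {3, 5}.
Its 2×3 block (box 3) already contains {1, 3, 5, 6}.
The only value from 1–6 not eliminated is 4, so r4c2 = 4.

4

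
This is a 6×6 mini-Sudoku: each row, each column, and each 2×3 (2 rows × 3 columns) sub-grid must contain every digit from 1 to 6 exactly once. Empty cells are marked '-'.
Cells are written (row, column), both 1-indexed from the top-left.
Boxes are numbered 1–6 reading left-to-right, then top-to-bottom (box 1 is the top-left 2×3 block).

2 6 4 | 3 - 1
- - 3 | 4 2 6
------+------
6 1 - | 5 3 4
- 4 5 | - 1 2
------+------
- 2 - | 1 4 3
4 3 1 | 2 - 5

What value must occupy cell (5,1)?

Row 5 already contains {1, 2, 3, 4}.
Column 1 already contains {2, 4, 6}.
Its 2×3 block (box 5) already contains {1, 2, 3, 4}.
The only value from 1–6 not eliminated is 5, so (5,1) = 5.

5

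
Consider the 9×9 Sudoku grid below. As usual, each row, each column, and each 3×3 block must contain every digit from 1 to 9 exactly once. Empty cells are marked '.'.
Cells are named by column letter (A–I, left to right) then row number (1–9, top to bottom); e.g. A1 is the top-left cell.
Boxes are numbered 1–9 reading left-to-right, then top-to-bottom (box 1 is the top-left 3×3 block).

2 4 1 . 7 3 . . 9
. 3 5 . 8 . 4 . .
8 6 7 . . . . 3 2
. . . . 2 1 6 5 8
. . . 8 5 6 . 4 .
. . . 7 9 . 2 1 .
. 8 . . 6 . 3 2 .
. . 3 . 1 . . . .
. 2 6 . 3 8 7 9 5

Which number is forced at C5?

2

Cell C5 itself could take any of {2, 9} by direct elimination.
Consider where 2 can go in box 4.
A4 is out (row 4 already has a 2). B4 is out (row 4 already has a 2). C4 is out (row 4 already has a 2). A5 is out (column A already has a 2). The remaining empty cells in box 4 are similarly blocked.
So the only cell in box 4 that can hold 2 is C5.
Therefore C5 = 2.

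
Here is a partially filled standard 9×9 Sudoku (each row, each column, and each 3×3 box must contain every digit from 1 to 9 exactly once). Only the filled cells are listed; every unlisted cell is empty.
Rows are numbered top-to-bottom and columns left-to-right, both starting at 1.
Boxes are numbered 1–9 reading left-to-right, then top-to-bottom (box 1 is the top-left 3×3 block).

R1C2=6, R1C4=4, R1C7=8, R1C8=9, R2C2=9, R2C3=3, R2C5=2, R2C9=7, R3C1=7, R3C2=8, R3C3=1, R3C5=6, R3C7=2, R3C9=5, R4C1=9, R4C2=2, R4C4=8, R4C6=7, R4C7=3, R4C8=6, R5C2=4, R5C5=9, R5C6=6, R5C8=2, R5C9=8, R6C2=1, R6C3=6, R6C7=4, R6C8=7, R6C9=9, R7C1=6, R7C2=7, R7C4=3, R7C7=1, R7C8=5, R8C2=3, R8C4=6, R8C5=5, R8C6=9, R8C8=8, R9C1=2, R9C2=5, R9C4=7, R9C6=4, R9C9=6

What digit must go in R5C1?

Cell R5C1 itself could take any of {3, 5} by direct elimination.
Consider where 3 can go in row 5.
R5C3 is out (column 3 already has a 3).
R5C4 is out (column 4 already has a 3).
R5C7 is out (column 7 already has a 3).
So the only cell in row 5 that can hold 3 is R5C1.
Therefore R5C1 = 3.

3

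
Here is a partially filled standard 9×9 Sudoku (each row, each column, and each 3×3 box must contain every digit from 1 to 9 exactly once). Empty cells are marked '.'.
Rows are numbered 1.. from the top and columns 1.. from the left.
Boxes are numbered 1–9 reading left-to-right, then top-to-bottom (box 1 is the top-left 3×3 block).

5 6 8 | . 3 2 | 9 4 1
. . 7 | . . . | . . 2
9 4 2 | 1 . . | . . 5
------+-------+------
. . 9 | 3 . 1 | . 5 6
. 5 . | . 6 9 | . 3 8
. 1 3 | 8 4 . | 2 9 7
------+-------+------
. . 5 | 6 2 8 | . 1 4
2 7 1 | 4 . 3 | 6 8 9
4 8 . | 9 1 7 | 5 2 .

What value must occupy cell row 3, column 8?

Cell row 3, column 8 itself could take any of {6, 7} by direct elimination.
Consider where 7 can go in column 8.
row 2, column 8 is out (row 2 already has a 7).
So the only cell in column 8 that can hold 7 is row 3, column 8.
Therefore row 3, column 8 = 7.

7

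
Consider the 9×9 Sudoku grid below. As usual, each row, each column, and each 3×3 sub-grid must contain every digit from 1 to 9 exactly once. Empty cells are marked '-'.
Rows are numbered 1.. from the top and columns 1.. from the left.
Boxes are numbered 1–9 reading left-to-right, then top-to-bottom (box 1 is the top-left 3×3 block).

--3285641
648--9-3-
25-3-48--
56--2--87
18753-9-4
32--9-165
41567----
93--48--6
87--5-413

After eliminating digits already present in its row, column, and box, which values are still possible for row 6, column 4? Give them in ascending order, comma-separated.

4,7,8

Row 6 already contains {1, 2, 3, 5, 6, 9}.
Column 4 already contains {2, 3, 5, 6}.
Its 3×3 block (box 5) already contains {2, 3, 5, 9}.
Removing those from 1–9 leaves {4, 7, 8} as the candidates for row 6, column 4.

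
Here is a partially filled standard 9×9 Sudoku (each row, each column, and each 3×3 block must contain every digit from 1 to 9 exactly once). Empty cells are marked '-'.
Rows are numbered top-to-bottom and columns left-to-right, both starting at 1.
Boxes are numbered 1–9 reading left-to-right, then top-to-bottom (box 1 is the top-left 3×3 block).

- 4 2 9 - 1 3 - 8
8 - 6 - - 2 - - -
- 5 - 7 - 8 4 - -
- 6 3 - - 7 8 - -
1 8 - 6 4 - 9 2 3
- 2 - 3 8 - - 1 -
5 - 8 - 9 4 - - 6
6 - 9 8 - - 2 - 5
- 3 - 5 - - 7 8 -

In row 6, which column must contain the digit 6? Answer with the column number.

7

Consider where 6 can go in row 6.
R6C1 is out (column 1 already has a 6).
R6C3 is out (column 3 already has a 6).
R6C6 is out (box 5 already has a 6).
R6C9 is out (column 9 already has a 6).
So the only cell in row 6 that can hold 6 is R6C7.
That is column 7.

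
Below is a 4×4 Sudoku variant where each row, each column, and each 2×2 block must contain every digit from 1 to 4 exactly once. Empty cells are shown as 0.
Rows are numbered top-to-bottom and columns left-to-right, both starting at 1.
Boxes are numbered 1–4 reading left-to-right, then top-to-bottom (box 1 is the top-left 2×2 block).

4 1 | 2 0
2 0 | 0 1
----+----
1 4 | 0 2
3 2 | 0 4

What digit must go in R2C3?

4

Cell R2C3 itself could take any of {3, 4} by direct elimination.
Consider where 4 can go in row 2.
R2C2 is out (column 2 already has a 4).
So the only cell in row 2 that can hold 4 is R2C3.
Therefore R2C3 = 4.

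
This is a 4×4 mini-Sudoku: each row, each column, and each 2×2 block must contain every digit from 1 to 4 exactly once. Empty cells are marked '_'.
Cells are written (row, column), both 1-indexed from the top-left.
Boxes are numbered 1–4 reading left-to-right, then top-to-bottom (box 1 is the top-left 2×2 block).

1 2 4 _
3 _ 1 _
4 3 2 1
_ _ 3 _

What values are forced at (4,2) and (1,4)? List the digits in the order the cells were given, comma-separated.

For (4,2):
  Row 4 already contains {3}.
  Column 2 already contains {2, 3}.
  Its 2×2 block (box 3) already contains {3, 4}.
  The only value from 1–4 not eliminated is 1, so (4,2) = 1.
For (1,4):
  Row 1 already contains {1, 2, 4}.
  Column 4 already contains {1}.
  Its 2×2 block (box 2) already contains {1, 4}.
  The only value from 1–4 not eliminated is 3, so (1,4) = 3.

1,3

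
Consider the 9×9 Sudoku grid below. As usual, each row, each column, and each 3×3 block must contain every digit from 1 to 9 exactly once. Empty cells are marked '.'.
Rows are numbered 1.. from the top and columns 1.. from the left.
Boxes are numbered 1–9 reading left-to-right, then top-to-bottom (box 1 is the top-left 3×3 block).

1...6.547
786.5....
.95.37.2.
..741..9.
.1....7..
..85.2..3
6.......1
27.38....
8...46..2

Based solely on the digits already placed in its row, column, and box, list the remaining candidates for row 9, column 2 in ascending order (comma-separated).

Row 9 already contains {2, 4, 6, 8}.
Column 2 already contains {1, 7, 8, 9}.
Its 3×3 block (box 7) already contains {2, 6, 7, 8}.
Removing those from 1–9 leaves {3, 5} as the candidates for row 9, column 2.

3,5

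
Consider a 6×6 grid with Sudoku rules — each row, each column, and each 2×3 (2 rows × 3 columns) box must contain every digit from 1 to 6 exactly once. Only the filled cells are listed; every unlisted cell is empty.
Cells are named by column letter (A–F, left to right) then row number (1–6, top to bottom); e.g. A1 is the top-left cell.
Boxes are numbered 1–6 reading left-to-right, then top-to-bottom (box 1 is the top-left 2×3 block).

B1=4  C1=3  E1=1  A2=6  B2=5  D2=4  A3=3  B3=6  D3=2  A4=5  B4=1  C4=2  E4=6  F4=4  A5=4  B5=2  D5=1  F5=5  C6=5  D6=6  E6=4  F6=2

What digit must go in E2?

Cell E2 itself could take any of {2, 3} by direct elimination.
Consider where 2 can go in box 2.
D1 is out (column D already has a 2).
F1 is out (column F already has a 2).
F2 is out (column F already has a 2).
So the only cell in box 2 that can hold 2 is E2.
Therefore E2 = 2.

2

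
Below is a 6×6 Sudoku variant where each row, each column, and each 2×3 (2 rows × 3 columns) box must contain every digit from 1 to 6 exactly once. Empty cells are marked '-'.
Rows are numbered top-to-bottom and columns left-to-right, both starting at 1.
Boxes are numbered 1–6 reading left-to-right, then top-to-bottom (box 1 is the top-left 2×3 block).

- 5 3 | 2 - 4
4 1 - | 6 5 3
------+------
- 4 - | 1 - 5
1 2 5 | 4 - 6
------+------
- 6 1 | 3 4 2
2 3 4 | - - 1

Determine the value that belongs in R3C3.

6

Row 3 already contains {1, 4, 5}.
Column 3 already contains {1, 3, 4, 5}.
Its 2×3 block (box 3) already contains {1, 2, 4, 5}.
The only value from 1–6 not eliminated is 6, so R3C3 = 6.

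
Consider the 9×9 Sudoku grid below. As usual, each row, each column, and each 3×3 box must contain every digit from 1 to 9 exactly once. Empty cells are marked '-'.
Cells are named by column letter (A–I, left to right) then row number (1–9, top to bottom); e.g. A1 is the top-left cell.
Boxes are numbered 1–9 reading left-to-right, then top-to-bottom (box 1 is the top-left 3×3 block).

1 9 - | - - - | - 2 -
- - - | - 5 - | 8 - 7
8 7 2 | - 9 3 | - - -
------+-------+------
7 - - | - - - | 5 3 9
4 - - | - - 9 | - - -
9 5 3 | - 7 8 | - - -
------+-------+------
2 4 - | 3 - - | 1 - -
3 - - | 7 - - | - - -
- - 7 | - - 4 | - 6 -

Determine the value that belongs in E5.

Cell E5 itself could take any of {1, 2, 3, 6} by direct elimination.
Consider where 3 can go in row 5.
B5 is out (box 4 already has a 3). C5 is out (column C already has a 3). D5 is out (column D already has a 3). G5 is out (box 6 already has a 3). The remaining empty cells in row 5 are similarly blocked.
So the only cell in row 5 that can hold 3 is E5.
Therefore E5 = 3.

3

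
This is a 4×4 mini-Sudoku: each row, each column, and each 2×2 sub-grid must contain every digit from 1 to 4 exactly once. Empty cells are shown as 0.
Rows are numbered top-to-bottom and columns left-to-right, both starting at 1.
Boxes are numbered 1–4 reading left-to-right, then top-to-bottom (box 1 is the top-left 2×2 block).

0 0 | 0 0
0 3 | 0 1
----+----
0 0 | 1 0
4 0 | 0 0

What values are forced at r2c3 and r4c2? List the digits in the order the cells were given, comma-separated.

4,1

For r2c3:
  Consider where 4 can go in row 2.
  r2c1 is out (column 1 already has a 4).
  So the only cell in row 2 that can hold 4 is r2c3.
  So r2c3 = 4.
For r4c2:
  Consider where 1 can go in row 4.
  r4c3 is out (column 3 already has a 1).
  r4c4 is out (column 4 already has a 1).
  So the only cell in row 4 that can hold 1 is r4c2.
  So r4c2 = 1.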